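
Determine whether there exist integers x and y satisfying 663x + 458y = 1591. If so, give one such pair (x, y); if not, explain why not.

x = 115, y = -163

663 and 458 are coprime, so 663x + 458y ranges over all of ℤ.
Euclidean algorithm: 663 = 1·458 + 205, 458 = 2·205 + 48, 205 = 4·48 + 13, 48 = 3·13 + 9, 13 = 1·9 + 4, 9 = 2·4 + 1, 4 = 4·1 + 0.
Unwinding: 1 = 9 − 2·4 = 9 − 2·(13 − 1·9) = −2·13 + 3·9 = −2·13 + 3·(48 − 3·13) = 3·48 − 11·13 = 3·48 − 11·(205 − 4·48) = −11·205 + 47·48 = −11·205 + 47·(458 − 2·205) = 47·458 − 105·205 = 47·458 − 105·(663 − 1·458) = −105·663 + 152·458, i.e. 663·(-105) + 458·152 = 1.
Scaling by 1591 gives the particular solution (x, y) = (-167055, 241832).
The general solution is x = -167055 + 458k, y = 241832 − 663k; taking k = 365 gives the smaller pair x = 115, y = -163.
Check: 663·115 + 458·(-163) = 76245 − 74654 = 1591. ✓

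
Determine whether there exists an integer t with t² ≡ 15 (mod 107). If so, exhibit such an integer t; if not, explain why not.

No such integer exists.

Apply Euler's criterion with the prime 107: 15 is a quadratic residue iff 15^53 ≡ 1 (mod 107), and a non-residue iff it is ≡ −1.
Squaring successively (mod 107): 15^2 = 225 ≡ 11; 15^4 ≡ 11² = 121 ≡ 14; 15^8 ≡ 14² = 196 ≡ 89; 15^16 ≡ 89² = 7921 ≡ 3; 15^32 ≡ 3² = 9 ≡ 9.
Since 53 = 32 + 16 + 4 + 1, 15^53 ≡ 9 · 3 · 14 · 15; multiplying out mod 107: 9·3 = 27 ≡ 27, then 27·14 = 378 ≡ 57, then 57·15 = 855 ≡ 106. Thus 15^53 ≡ 106 ≡ −1 (mod 107).
By Euler's criterion 15 is a quadratic non-residue mod 107: no t satisfies t² ≡ 15 (mod 107).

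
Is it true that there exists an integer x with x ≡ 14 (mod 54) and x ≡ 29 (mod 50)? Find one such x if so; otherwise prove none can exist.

Reduce both congruences modulo 2, which divides 54 and 50: they say x ≡ 14 (mod 2) and x ≡ 29 (mod 2).
These are incompatible: 14 − 29 = -15 is not divisible by 2.
So no integer satisfies both congruences.

There is no such integer.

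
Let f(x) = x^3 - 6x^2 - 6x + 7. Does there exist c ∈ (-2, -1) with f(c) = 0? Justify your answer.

Yes, f has a root in the interval.

f(-2) = -13 and f(-1) = 6, which have opposite signs.
Since f is a polynomial it is continuous on [-2, -1].
So by the Intermediate Value Theorem there is a c strictly between -2 and -1 with f(c) = 0.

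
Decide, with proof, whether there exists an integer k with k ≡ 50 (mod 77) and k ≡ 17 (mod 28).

There is no such integer.

gcd(77, 28) = 7. If k ≡ 50 (mod 77) and k ≡ 17 (mod 28), then k ≡ 50 (mod 7) and k ≡ 17 (mod 7).
However 50 ≡ 1 and 17 ≡ 3 (mod 7), and 1 ≠ 3.
So no integer satisfies both congruences.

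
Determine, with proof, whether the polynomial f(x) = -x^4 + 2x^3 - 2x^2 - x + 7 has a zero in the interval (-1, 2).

f(-1) = 3 and f(2) = -3, which have opposite signs.
Since f is a polynomial it is continuous on [-1, 2].
By the Intermediate Value Theorem, f takes the value 0 somewhere in the open interval.

Such a root exists.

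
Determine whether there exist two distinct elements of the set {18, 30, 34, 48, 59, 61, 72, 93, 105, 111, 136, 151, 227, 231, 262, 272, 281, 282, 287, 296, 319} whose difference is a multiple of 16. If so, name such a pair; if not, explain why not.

18 and 34 are such a pair.

18 mod 16 = 2 and 34 mod 16 = 2, so 34 − 18 = 16 = 1·16.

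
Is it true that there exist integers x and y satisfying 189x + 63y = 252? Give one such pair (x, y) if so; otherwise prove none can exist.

x = 0, y = 4

Every value of 189x + 63y is a multiple of gcd(189, 63) = 63; since 63 ∣ 252, solutions exist.
Dividing through by 63 reduces the equation to 3x + 1y = 4.
The coefficient of y is 1, so setting x = 0 and y = 4 already solves it.
Check: 189·0 + 63·4 = 0 + 252 = 252. ✓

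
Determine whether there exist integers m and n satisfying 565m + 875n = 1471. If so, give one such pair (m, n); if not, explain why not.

Any value of 565m + 875n is a multiple of gcd(565, 875) = 5.
However 1471 leaves remainder 1 on division by 5.
Therefore 565m + 875n = 1471 has no solution in integers.

No such integers exist.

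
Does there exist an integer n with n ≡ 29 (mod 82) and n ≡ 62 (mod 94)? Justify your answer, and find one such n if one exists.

No, no such integer exists.

gcd(82, 94) = 2. If n ≡ 29 (mod 82) and n ≡ 62 (mod 94), then n ≡ 29 (mod 2) and n ≡ 62 (mod 2).
However 29 ≡ 1 and 62 ≡ 0 (mod 2), and 1 ≠ 0.
So no integer satisfies both congruences.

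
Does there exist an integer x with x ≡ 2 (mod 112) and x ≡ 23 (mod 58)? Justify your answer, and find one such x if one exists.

Reduce both congruences modulo 2, which divides 112 and 58: they say x ≡ 2 (mod 2) and x ≡ 23 (mod 2).
However 2 ≡ 0 and 23 ≡ 1 (mod 2), and 0 ≠ 1.
Hence the system has no solution.

No such integer exists.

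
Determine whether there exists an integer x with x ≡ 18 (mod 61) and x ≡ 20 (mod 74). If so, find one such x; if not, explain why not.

Since 61 and 74 share no common factor, CRT says the pair of congruences has a solution (unique mod 4514).
Any solution of the first congruence is x = 18 + 61t; substituting into the second, 61t ≡ 20 − 18 ≡ 2 (mod 74).
Since 61·17 = 1037 = 14·74 + 1, the inverse of 61 mod 74 is 17.
Therefore t ≡ 17·2 = 34 (mod 74).
Taking t = 34 gives x = 18 + 61·34 = 2092.
Check: 2092 mod 61 = 18, 2092 mod 74 = 20. ✓

x = 2092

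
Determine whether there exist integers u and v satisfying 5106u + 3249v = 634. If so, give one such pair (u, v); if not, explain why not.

No such integers exist.

Both 5106 and 3249 are divisible by gcd(5106, 3249) = 3, hence so is any combination 5106u + 3249v.
But 634 = 3·211 + 1, so 3 ∤ 634.
Hence no integers u, v satisfy the equation.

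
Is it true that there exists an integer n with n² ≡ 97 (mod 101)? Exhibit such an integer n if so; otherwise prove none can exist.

Take n = 20. Then 20² = 400 = 3·101 + 97, so 20² ≡ 97 (mod 101).

n = 20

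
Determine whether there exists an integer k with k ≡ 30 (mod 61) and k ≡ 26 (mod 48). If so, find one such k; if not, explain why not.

Since 61 and 48 share no common factor, CRT says the pair of congruences has a solution (unique mod 2928).
Any solution of the first congruence is k = 30 + 61t; substituting into the second, 61t ≡ 26 − 30 ≡ 44 (mod 48).
61 ≡ 13 (mod 48), so this reads 13t ≡ 44 (mod 48). Since 13·37 = 481 = 10·48 + 1, the inverse of 13 mod 48 is 37.
Therefore t ≡ 37·44 = 1628 ≡ 44 (mod 48).
Taking t = 44 gives k = 30 + 61·44 = 2714.
Check: 2714 mod 61 = 30, 2714 mod 48 = 26. ✓

k = 2714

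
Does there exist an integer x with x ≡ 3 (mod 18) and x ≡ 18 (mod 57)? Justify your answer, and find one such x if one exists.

x = 75

gcd(18, 57) = 3. A simultaneous solution exists iff 3 ≡ 18 (mod 3); here 3 mod 3 = 0 = 18 mod 3, so it does.
List candidates x ≡ 3 (mod 18): 3, 21, 39, 57, 75. Modulo 57 these are 3, 21, 39, 0, 18; 75 gives 18 as required.
Indeed 75 ≡ 3 (mod 18) and 75 ≡ 18 (mod 57).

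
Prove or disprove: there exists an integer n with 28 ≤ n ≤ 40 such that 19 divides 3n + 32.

For n = 28, 29, …, 39 the values 116, 119, 122, 125, 128, 131, 134, 137, 140, 143, 146, 149 are not multiples of 19. n = 40 works, since 3·40 + 32 = 152 = 8·19.

n = 40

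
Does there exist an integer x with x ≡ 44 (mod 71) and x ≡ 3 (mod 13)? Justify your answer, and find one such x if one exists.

x = 328

Since 71 and 13 share no common factor, CRT says the pair of congruences has a solution (unique mod 923).
Write x = 44 + 71t and require 44 + 71t ≡ 3 (mod 13), i.e. 71t ≡ 11 (mod 13).
71 ≡ 6 (mod 13), so this reads 6t ≡ 11 (mod 13). Note 6·11 = 66 ≡ 1 (mod 13) (as 66 − 1 = 5·13), so 6⁻¹ ≡ 11.
Therefore t ≡ 11·11 = 121 ≡ 4 (mod 13).
Taking t = 4 gives x = 44 + 71·4 = 328.
Indeed 328 ≡ 44 (mod 71) and 328 ≡ 3 (mod 13).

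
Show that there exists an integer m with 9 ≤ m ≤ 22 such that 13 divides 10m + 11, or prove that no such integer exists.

Try m = 21: 10·21 + 11 = 221 = 17·13, which is divisible by 13.

m = 21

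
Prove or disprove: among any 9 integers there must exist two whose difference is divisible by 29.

Consider the 9 integers 83, 84, …, 91. They lie in distinct residue classes modulo 29, since 9 ≤ 29.
The differences between them range over 1, …, 8, none of which is divisible by 29.

No; for instance {83, 84, 85, 86, 87, 88, 89, 90, 91} is a counterexample.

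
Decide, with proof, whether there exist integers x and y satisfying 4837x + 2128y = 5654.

No, no such integers exist.

Both 4837 and 2128 are divisible by gcd(4837, 2128) = 7, hence so is any combination 4837x + 2128y.
But 5654 = 7·807 + 5, so 7 ∤ 5654.
So the equation is unsolvable over ℤ.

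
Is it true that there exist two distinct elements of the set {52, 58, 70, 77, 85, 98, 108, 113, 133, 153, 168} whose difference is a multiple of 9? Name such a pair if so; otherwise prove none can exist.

Yes: 52 and 70.

Reduce each element mod 9: 52↦7, 58↦4, 70↦7, 77↦5, 85↦4, 98↦8, 108↦0, 113↦5, 133↦7, 153↦0, 168↦6. The residue 7 repeats (at 52 and 70), and 70 − 52 = 18 = 2·9.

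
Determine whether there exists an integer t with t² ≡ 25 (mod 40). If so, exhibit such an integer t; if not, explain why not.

t = 15 works: 15² = 225, and 225 − 25 = 200 = 5·40.

t = 15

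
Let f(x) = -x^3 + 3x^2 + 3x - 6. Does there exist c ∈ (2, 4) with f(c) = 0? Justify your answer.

f(2) = 4 and f(4) = -10, which have opposite signs.
Since f is a polynomial it is continuous on [2, 4].
By the Intermediate Value Theorem f must vanish at some point of (2, 4).

Yes, such a c exists.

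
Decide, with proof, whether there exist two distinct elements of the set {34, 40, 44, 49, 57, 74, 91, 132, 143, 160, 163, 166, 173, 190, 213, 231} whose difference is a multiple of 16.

Residues mod 16: 34↦2, 40↦8, 44↦12, 49↦1, 57↦9, 74↦10, 91↦11, 132↦4, 143↦15, 160↦0, 163↦3, 166↦6, 173↦13, 190↦14, 213↦5, 231↦7.
No residue repeats among the 16 elements, so no pair has difference ≡ 0 (mod 16).

There is no such pair.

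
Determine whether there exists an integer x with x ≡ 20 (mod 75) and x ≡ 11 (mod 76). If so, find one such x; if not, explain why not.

The moduli 75 and 76 are coprime, so by the Chinese Remainder Theorem a unique solution modulo 5700 exists.
Any solution of the first congruence is x = 20 + 75t; substituting into the second, 75t ≡ 11 − 20 ≡ 67 (mod 76).
Since 75·75 = 5625 = 74·76 + 1, the inverse of 75 mod 76 is 75.
Therefore t ≡ 75·67 = 5025 ≡ 9 (mod 76).
With t = 9: x = 20 + 75·9 = 695.
Verify: 695 = 9·75 + 20 and 695 = 9·76 + 11. ✓

x = 695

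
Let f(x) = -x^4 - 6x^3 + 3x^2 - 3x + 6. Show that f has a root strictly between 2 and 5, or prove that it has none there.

No.

The endpoint values f(2) = -52 and f(5) = -1309 are both negative. Claim: f(x) < 0 for every x in (2, 5).
Shift to the endpoint 2: with x = 2 + u (0 < u < 3), one computes f(2 + u) = -u^4 - 14u^3 - 57u^2 - 95u - 52.
All 5 nonzero coefficients of this polynomial in u are negative; hence for u > 0 the value is a sum of negative terms (the constant -52 among them).
So f is strictly negative on (2, 5); no root exists in the interval.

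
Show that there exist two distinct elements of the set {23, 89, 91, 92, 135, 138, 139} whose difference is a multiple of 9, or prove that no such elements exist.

Reduce each element modulo 9: 23↦5, 89↦8, 91↦1, 92↦2, 135↦0, 138↦3, 139↦4.
These 7 residues are pairwise different, hence no difference of two elements is divisible by 9.

No such pair exists.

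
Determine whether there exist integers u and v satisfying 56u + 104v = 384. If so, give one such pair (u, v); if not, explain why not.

gcd(56, 104) = 8, and 8 divides 384, so integer solutions exist.
Dividing through by 8 reduces the equation to 7u + 13v = 48.
Run the Euclidean algorithm on 13 and 7: 13 = 1·7 + 6, 7 = 1·6 + 1, 6 = 6·1 + 0.
Working back up the chain: 1 = 7 − 1·6 = 7 − (13 − 1·7) = −13 + 2·7. So 7·2 + 13·(-1) = 1.
Scaling by 48 gives the particular solution (u, v) = (96, -48).
Shifting by a multiple of (13, −7) keeps it a solution: u = 96 − 7·13 = 5, v = -48 + 7·7 = 1.
Check: 56·5 + 104·1 = 280 + 104 = 384. ✓

u = 5, v = 1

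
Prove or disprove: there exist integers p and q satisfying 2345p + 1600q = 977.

There are no such integers.

gcd(2345, 1600) = 5, so every integer of the form 2345p + 1600q is a multiple of 5.
However 977 leaves remainder 2 on division by 5.
Therefore 2345p + 1600q = 977 has no solution in integers.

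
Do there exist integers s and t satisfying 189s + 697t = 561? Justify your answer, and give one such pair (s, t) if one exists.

Since gcd(189, 697) = 1, every integer is an integer combination of 189 and 697.
Run the Euclidean algorithm on 697 and 189: 697 = 3·189 + 130, 189 = 1·130 + 59, 130 = 2·59 + 12, 59 = 4·12 + 11, 12 = 1·11 + 1, 11 = 11·1 + 0.
Unwinding: 1 = 12 − 1·11 = 12 − (59 − 4·12) = −59 + 5·12 = −59 + 5·(130 − 2·59) = 5·130 − 11·59 = 5·130 − 11·(189 − 1·130) = −11·189 + 16·130 = −11·189 + 16·(697 − 3·189) = 16·697 − 59·189, i.e. 189·(-59) + 697·16 = 1.
Multiplying through by 561: s = (-59)·561 = -33099, t = 16·561 = 8976 is a solution.
Adding 48·697 to s and subtracting 48·189 from t gives the tidier solution (357, -96).
Indeed 189·357 + 697·(-96) = 67473 − 66912 = 561.

s = 357, t = -96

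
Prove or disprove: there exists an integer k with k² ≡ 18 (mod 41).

k = 10

k = 10 works: 10² = 100, and 100 − 18 = 82 = 2·41.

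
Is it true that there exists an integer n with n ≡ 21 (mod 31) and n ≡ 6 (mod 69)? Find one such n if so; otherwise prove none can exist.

The moduli 31 and 69 are coprime, so by the Chinese Remainder Theorem a unique solution modulo 2139 exists.
Write n = 21 + 31t and require 21 + 31t ≡ 6 (mod 69), i.e. 31t ≡ 54 (mod 69).
Note 31·49 = 1519 ≡ 1 (mod 69) (as 1519 − 1 = 22·69), so 31⁻¹ ≡ 49.
Multiplying by 49: t ≡ 49·54 = 2646 ≡ 24 (mod 69).
Taking t = 24 gives n = 21 + 31·24 = 765.
Check: 765 mod 31 = 21, 765 mod 69 = 6. ✓

n = 765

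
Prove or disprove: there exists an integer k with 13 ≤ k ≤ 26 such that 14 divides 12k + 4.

For k = 13, 14, 15 the values 160, 172, 184 are not multiples of 14. k = 16 works, since 12·16 + 4 = 196 = 14·14.

k = 16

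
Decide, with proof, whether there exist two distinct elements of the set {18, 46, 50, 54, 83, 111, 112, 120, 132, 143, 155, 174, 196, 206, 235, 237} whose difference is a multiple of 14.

Reduce each element mod 14: 18↦4, 46↦4, 50↦8, 54↦12, 83↦13, 111↦13, 112↦0, 120↦8, 132↦6, 143↦3, 155↦1, 174↦6, 196↦0, 206↦10, 235↦11, 237↦13. The residue 4 repeats (at 18 and 46), and 46 − 18 = 28 = 2·14.

Yes: 18 and 46.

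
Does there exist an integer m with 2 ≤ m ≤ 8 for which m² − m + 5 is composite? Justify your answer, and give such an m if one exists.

At m = 5: 5² − 5 + 5 = 25 = 5·5, which is composite.

m = 5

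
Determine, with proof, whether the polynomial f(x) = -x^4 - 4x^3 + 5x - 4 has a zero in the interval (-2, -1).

f(-2) = 2 and f(-1) = -6, which have opposite signs.
Since f is a polynomial it is continuous on [-2, -1].
By the Intermediate Value Theorem f must vanish at some point of (-2, -1).

Such a root exists.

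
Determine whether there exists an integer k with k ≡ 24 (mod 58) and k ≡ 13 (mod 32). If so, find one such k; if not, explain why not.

There is no such integer.

gcd(58, 32) = 2. If k ≡ 24 (mod 58) and k ≡ 13 (mod 32), then k ≡ 24 (mod 2) and k ≡ 13 (mod 2).
However 24 ≡ 0 and 13 ≡ 1 (mod 2), and 0 ≠ 1.
Hence the system has no solution.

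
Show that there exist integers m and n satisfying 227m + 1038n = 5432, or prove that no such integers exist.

227 and 1038 are coprime, so 227m + 1038n ranges over all of ℤ.
Dividing repeatedly: 1038 = 4·227 + 130, 227 = 1·130 + 97, 130 = 1·97 + 33, 97 = 2·33 + 31, 33 = 1·31 + 2, 31 = 15·2 + 1, 2 = 2·1 + 0.
Working back up the chain: 1 = 31 − 15·2 = 31 − 15·(33 − 1·31) = −15·33 + 16·31 = −15·33 + 16·(97 − 2·33) = 16·97 − 47·33 = 16·97 − 47·(130 − 1·97) = −47·130 + 63·97 = −47·130 + 63·(227 − 1·130) = 63·227 − 110·130 = 63·227 − 110·(1038 − 4·227) = −110·1038 + 503·227. So 227·503 + 1038·(-110) = 1.
Multiplying through by 5432: m = 503·5432 = 2732296, n = (-110)·5432 = -597520 is a solution.
The general solution is m = 2732296 + 1038k, n = -597520 − 227k; taking k = -2632 gives the smaller pair m = 280, n = -56.
Check: 227·280 + 1038·(-56) = 63560 − 58128 = 5432. ✓

m = 280, n = -56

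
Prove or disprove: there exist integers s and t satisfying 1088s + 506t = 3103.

No such integers exist.

Both 1088 and 506 are divisible by gcd(1088, 506) = 2, hence so is any combination 1088s + 506t.
However 3103 leaves remainder 1 on division by 2.
So the equation is unsolvable over ℤ.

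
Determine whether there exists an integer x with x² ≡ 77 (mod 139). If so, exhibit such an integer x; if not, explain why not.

Take x = 76. Then 76² = 5776 = 41·139 + 77, so 76² ≡ 77 (mod 139).

x = 76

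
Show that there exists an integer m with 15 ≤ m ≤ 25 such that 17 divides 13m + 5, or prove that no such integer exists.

No, no such integer m in that range exists.

The values of 13m + 5 for m = 15, 16, …, 25 are 200, 213, 226, 239, 252, 265, 278, 291, 304, 317, 330; reduced mod 17 these are 13, 9, 5, 1, 14, 10, 6, 2, 15, 11, 7.
Since 0 is absent from this list, 17 ∤ 13m + 5 for every m with 15 ≤ m ≤ 25.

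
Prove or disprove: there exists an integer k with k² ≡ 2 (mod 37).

Apply Euler's criterion with the prime 37: 2 is a quadratic residue iff 2^18 ≡ 1 (mod 37), and a non-residue iff it is ≡ −1.
Repeated squaring mod 37: 2^2 = 4 ≡ 4; 2^4 ≡ 4² = 16 ≡ 16; 2^8 ≡ 16² = 256 ≡ 34; 2^16 ≡ 34² = 1156 ≡ 9.
Since 18 = 16 + 2, 2^18 ≡ 9 · 4; multiplying out mod 37: 9·4 = 36 ≡ 36. Thus 2^18 ≡ 36 ≡ −1 (mod 37).
By Euler's criterion 2 is a quadratic non-residue mod 37: no k satisfies k² ≡ 2 (mod 37).

There is no such integer.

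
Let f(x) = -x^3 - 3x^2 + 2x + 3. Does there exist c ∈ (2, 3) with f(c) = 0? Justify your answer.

The endpoint values f(2) = -13 and f(3) = -45 are both negative. Claim: f(x) < 0 for every x in (2, 3).
Shift to the endpoint 2: with x = 2 + u (0 < u < 1), one computes f(2 + u) = -u^3 - 9u^2 - 22u - 13.
The nonzero coefficients here are all negative, so for u > 0 every term is negative (or zero), and the constant term -13 is strictly negative.
Therefore f(x) < 0 throughout (2, 3), and f has no zero there.

No.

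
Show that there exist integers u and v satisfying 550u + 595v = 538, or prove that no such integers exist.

No, no such integers exist.

Both 550 and 595 are divisible by gcd(550, 595) = 5, hence so is any combination 550u + 595v.
But 538 = 5·107 + 3, so 5 ∤ 538.
Hence no integers u, v satisfy the equation.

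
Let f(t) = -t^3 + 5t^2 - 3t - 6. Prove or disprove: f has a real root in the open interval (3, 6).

f(3) = 3 and f(6) = -60, which have opposite signs.
f is continuous everywhere (it is a polynomial), in particular on [3, 6].
By the Intermediate Value Theorem f must vanish at some point of (3, 6).

Yes, f has a root in the interval.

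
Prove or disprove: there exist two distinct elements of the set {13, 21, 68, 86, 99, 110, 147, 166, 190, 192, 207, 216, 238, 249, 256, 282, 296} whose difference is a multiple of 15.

The pair (13, 238) works.

Reduce each element mod 15: 13↦13, 21↦6, 68↦8, 86↦11, 99↦9, 110↦5, 147↦12, 166↦1, 190↦10, 192↦12, 207↦12, 216↦6, 238↦13, 249↦9, 256↦1, 282↦12, 296↦11. The residue 13 repeats (at 13 and 238), and 238 − 13 = 225 = 15·15.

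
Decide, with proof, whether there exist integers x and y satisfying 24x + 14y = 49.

Both 24 and 14 are divisible by gcd(24, 14) = 2, hence so is any combination 24x + 14y.
However 49 leaves remainder 1 on division by 2.
So the equation is unsolvable over ℤ.

No such integers exist.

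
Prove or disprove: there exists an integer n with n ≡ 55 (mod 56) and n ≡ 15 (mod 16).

The moduli are not coprime: gcd(56, 16) = 8. Compatibility requires 8 ∣ (15 − 55) = -40, which holds, so solutions exist.
Step through n = 55, 55 + 56, 55 + 2·56, …: the values 55, 111 reduce mod 16 to 7, 15. The value 111 hits 15.
Verify: 111 = 1·56 + 55 and 111 = 6·16 + 15. ✓

n = 111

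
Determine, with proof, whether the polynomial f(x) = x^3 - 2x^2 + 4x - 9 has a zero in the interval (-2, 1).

No.

Evaluate at the endpoints: f(-2) = -33, f(1) = -6 — same sign (negative).
The derivative f'(x) = 3x^2 - 4x + 4 is a quadratic with discriminant (-4)² − 4·3·4 = -32 < 0; it never vanishes, so it is always positive (sign of the leading coefficient).
So f is strictly increasing; between -2 and 1 its values lie between f(-2) = -33 and f(1) = -6, all negative. Therefore f has no root in (-2, 1).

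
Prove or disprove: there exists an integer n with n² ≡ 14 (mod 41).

There is no such integer.

Apply Euler's criterion with the prime 41: 14 is a quadratic residue iff 14^20 ≡ 1 (mod 41), and a non-residue iff it is ≡ −1.
Repeated squaring mod 41: 14^2 = 196 ≡ 32; 14^4 ≡ 32² = 1024 ≡ 40; 14^8 ≡ 40² = 1600 ≡ 1; 14^16 ≡ 1² = 1 ≡ 1.
Since 20 = 16 + 4, 14^20 ≡ 1 · 40; multiplying out mod 41: 1·40 = 40 ≡ 40. Thus 14^20 ≡ 40 ≡ −1 (mod 41).
The value −1 means 14 is a non-residue modulo 41, so n² ≡ 14 (mod 41) is impossible.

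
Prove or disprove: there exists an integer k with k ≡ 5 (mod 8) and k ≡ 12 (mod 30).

gcd(8, 30) = 2. If k ≡ 5 (mod 8) and k ≡ 12 (mod 30), then k ≡ 5 (mod 2) and k ≡ 12 (mod 2).
But 5 mod 2 = 1 while 12 mod 2 = 0, a contradiction.
Therefore no such k exists.

No such integer exists.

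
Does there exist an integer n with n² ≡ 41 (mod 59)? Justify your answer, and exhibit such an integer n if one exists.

Take n = 10. Then 10² = 100 = 1·59 + 41, so 10² ≡ 41 (mod 59).

n = 10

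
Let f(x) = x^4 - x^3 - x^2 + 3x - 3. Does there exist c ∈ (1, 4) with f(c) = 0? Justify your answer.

Such a root exists.

f(1) = -1 and f(4) = 185, which have opposite signs.
f is continuous everywhere (it is a polynomial), in particular on [1, 4].
So by the Intermediate Value Theorem there is a c strictly between 1 and 4 with f(c) = 0.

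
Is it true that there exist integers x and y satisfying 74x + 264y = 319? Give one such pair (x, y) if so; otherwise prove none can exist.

No such integers exist.

Both 74 and 264 are divisible by gcd(74, 264) = 2, hence so is any combination 74x + 264y.
But 319 is not a multiple of 2 (it leaves remainder 1).
Therefore 74x + 264y = 319 has no solution in integers.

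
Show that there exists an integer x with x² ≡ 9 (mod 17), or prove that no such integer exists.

Take x = 3. Then 3² = 9, and since 0 ≤ 9 < 17 this is already reduced: 3² ≡ 9 (mod 17).

x = 3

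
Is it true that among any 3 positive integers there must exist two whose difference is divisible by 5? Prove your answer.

No, the set {8, 9, 10} is a counterexample.

Try 3 consecutive integers, 8, 9, 10. Their remainders mod 5 are 3, 4, 0 — pairwise different, as any 3 ≤ 5 consecutive integers have distinct residues.
No two share a residue, so no pair has difference divisible by 5; the claim fails for this set.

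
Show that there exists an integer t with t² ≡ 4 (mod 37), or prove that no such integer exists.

t = 2

Take t = 2. Then 2² = 4, and since 0 ≤ 4 < 37 this is already reduced: 2² ≡ 4 (mod 37).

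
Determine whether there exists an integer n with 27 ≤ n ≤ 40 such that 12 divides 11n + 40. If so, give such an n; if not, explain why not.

n = 28

At n = 27 the value 337 is not a multiple of 12. At n = 28 we get 11·28 + 40 = 348, and 348 = 12·29.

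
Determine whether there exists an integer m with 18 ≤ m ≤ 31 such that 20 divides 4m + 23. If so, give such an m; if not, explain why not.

No such integer m in that range exists.

The values of 4m + 23 for m = 18, 19, …, 31 are 95, 99, 103, 107, 111, 115, 119, 123, 127, 131, 135, 139, 143, 147; reduced mod 20 these are 15, 19, 3, 7, 11, 15, 19, 3, 7, 11, 15, 19, 3, 7.
None is 0, so 20 never divides 4m + 23 on this range.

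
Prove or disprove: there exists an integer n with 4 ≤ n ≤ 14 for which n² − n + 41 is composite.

The values for n = 4, 5, …, 14 are 53, 61, 71, 83, 97, 113, 131, 151, 173, 197, 223, and each of these is prime.
So no value in the range makes the expression composite.

No, no such integer n in that range exists.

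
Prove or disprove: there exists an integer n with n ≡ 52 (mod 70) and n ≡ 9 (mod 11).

The moduli 70 and 11 are coprime, so by the Chinese Remainder Theorem a unique solution modulo 770 exists.
Any solution of the first congruence is n = 52 + 70t; substituting into the second, 70t ≡ 9 − 52 ≡ 1 (mod 11).
70 ≡ 4 (mod 11), so this reads 4t ≡ 1 (mod 11). Invert 4 mod 11 by the Euclidean algorithm: 11 = 2·4 + 3, 4 = 1·3 + 1, 3 = 3·1 + 0; back-substituting, 1 = 4 − 1·3 = 4 − (11 − 2·4) = −11 + 3·4. Hence 4·3 ≡ 1, so 4⁻¹ ≡ 3 (mod 11).
Therefore t ≡ 3·1 = 3 (mod 11).
With t = 3: n = 52 + 70·3 = 262.
Verify: 262 = 3·70 + 52 and 262 = 23·11 + 9. ✓

n = 262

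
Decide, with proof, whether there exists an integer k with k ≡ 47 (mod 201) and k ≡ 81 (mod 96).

gcd(201, 96) = 3. If k ≡ 47 (mod 201) and k ≡ 81 (mod 96), then k ≡ 47 (mod 3) and k ≡ 81 (mod 3).
However 47 ≡ 2 and 81 ≡ 0 (mod 3), and 2 ≠ 0.
Therefore no such k exists.

There is no such integer.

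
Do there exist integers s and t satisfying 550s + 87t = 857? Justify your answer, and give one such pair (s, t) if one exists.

s = 71, t = -439

Since gcd(550, 87) = 1, every integer is an integer combination of 550 and 87.
Euclidean algorithm: 550 = 6·87 + 28, 87 = 3·28 + 3, 28 = 9·3 + 1, 3 = 3·1 + 0.
Working back up the chain: 1 = 28 − 9·3 = 28 − 9·(87 − 3·28) = −9·87 + 28·28 = −9·87 + 28·(550 − 6·87) = 28·550 − 177·87. So 550·28 + 87·(-177) = 1.
Scaling by 857 gives the particular solution (s, t) = (23996, -151689).
Subtracting 275·87 from s and adding 275·550 to t gives the tidier solution (71, -439).
Indeed 550·71 + 87·(-439) = 39050 − 38193 = 857.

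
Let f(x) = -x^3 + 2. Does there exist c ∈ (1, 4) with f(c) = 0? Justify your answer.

f(1) = 1 and f(4) = -62, which have opposite signs.
f is continuous everywhere (it is a polynomial), in particular on [1, 4].
By the Intermediate Value Theorem, f takes the value 0 somewhere in the open interval.

Yes, f has a root in the interval.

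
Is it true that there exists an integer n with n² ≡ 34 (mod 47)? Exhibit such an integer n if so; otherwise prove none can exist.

Take n = 38. Then 38² = 1444 = 30·47 + 34, so 38² ≡ 34 (mod 47).

n = 38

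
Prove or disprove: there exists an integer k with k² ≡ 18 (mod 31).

k = 7

Take k = 7. Then 7² = 49 = 1·31 + 18, so 7² ≡ 18 (mod 31).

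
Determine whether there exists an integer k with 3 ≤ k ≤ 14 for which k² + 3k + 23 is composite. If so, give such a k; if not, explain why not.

At k = 13: 13² + 3·13 + 23 = 231 = 3·77, which is composite.

k = 13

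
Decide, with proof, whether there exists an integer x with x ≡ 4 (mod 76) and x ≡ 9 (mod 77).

The moduli 76 and 77 are coprime, so by the Chinese Remainder Theorem a unique solution modulo 5852 exists.
Any solution of the first congruence is x = 4 + 76t; substituting into the second, 76t ≡ 9 − 4 ≡ 5 (mod 77).
Invert 76 mod 77 by the Euclidean algorithm: 77 = 1·76 + 1, 76 = 76·1 + 0; back-substituting, 1 = 77 − 1·76. Hence 76·(-1) ≡ 1, so 76⁻¹ ≡ -1 ≡ 76 (mod 77).
Therefore t ≡ 76·5 = 380 ≡ 72 (mod 77).
Taking t = 72 gives x = 4 + 76·72 = 5476.
Verify: 5476 = 72·76 + 4 and 5476 = 71·77 + 9. ✓

x = 5476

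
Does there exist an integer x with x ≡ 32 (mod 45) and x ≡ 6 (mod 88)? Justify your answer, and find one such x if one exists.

x = 2822

gcd(45, 88) = 1, so the Chinese Remainder Theorem guarantees exactly one residue class mod 3960 satisfying both.
Write x = 32 + 45t and require 32 + 45t ≡ 6 (mod 88), i.e. 45t ≡ 62 (mod 88).
Note 45·45 = 2025 ≡ 1 (mod 88) (as 2025 − 1 = 23·88), so 45⁻¹ ≡ 45.
Multiplying by 45: t ≡ 45·62 = 2790 ≡ 62 (mod 88).
With t = 62: x = 32 + 45·62 = 2822.
Verify: 2822 = 62·45 + 32 and 2822 = 32·88 + 6. ✓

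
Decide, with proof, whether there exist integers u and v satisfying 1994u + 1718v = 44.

gcd(1994, 1718) = 2, and 2 divides 44, so integer solutions exist.
Dividing through by 2 reduces the equation to 997u + 859v = 22.
Run the Euclidean algorithm on 997 and 859: 997 = 1·859 + 138, 859 = 6·138 + 31, 138 = 4·31 + 14, 31 = 2·14 + 3, 14 = 4·3 + 2, 3 = 1·2 + 1, 2 = 2·1 + 0.
Unwinding: 1 = 3 − 1·2 = 3 − (14 − 4·3) = −14 + 5·3 = −14 + 5·(31 − 2·14) = 5·31 − 11·14 = 5·31 − 11·(138 − 4·31) = −11·138 + 49·31 = −11·138 + 49·(859 − 6·138) = 49·859 − 305·138 = 49·859 − 305·(997 − 1·859) = −305·997 + 354·859, i.e. 997·(-305) + 859·354 = 1.
Scaling by 22 gives the particular solution (u, v) = (-6710, 7788).
Shifting by a multiple of (859, −997) keeps it a solution: u = -6710 + 8·859 = 162, v = 7788 − 8·997 = -188.
Indeed 1994·162 + 1718·(-188) = 323028 − 322984 = 44.

u = 162, v = -188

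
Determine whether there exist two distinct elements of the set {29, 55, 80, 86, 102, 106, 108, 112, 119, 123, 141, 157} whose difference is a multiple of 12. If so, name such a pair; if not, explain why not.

Residues mod 12: 29↦5, 55↦7, 80↦8, 86↦2, 102↦6, 106↦10, 108↦0, 112↦4, 119↦11, 123↦3, 141↦9, 157↦1.
These 12 residues are pairwise different, hence no difference of two elements is divisible by 12.

No such pair exists.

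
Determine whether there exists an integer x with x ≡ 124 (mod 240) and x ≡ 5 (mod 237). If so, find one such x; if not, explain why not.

Both moduli are multiples of 3 = gcd(240, 237), so any solution would satisfy x ≡ 124 and x ≡ 5 modulo 3 simultaneously.
But 124 mod 3 = 1 while 5 mod 3 = 2, a contradiction.
Hence the system has no solution.

No, no such integer exists.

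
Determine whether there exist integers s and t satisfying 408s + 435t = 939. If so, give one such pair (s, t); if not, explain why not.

s = 78, t = -71

Every value of 408s + 435t is a multiple of gcd(408, 435) = 3; since 3 ∣ 939, solutions exist.
Dividing through by 3 reduces the equation to 136s + 145t = 313.
Run the Euclidean algorithm on 145 and 136: 145 = 1·136 + 9, 136 = 15·9 + 1, 9 = 9·1 + 0.
Working back up the chain: 1 = 136 − 15·9 = 136 − 15·(145 − 1·136) = −15·145 + 16·136. So 136·16 + 145·(-15) = 1.
Times 313: 136·5008 + 145·(-4695) = 313, so (5008, -4695) solves it.
The general solution is s = 5008 + 145k, t = -4695 − 136k; taking k = -34 gives the smaller pair s = 78, t = -71.
Check: 408·78 + 435·(-71) = 31824 − 30885 = 939. ✓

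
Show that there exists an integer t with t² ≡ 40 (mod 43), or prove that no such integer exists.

t = 13 works: 13² = 169, and 169 − 40 = 129 = 3·43.

t = 13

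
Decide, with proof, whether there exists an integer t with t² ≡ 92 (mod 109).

Apply Euler's criterion with the prime 109: 92 is a quadratic residue iff 92^54 ≡ 1 (mod 109), and a non-residue iff it is ≡ −1.
Repeated squaring mod 109: 92^2 = 8464 ≡ 71; 92^4 ≡ 71² = 5041 ≡ 27; 92^8 ≡ 27² = 729 ≡ 75; 92^16 ≡ 75² = 5625 ≡ 66; 92^32 ≡ 66² = 4356 ≡ 105.
Since 54 = 32 + 16 + 4 + 2, 92^54 ≡ 105 · 66 · 27 · 71; multiplying out mod 109: 105·66 = 6930 ≡ 63, then 63·27 = 1701 ≡ 66, then 66·71 = 4686 ≡ 108. Thus 92^54 ≡ 108 ≡ −1 (mod 109).
By Euler's criterion 92 is a quadratic non-residue mod 109: no t satisfies t² ≡ 92 (mod 109).

No, no such integer exists.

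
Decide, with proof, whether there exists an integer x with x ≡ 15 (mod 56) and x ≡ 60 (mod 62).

There is no such integer.

gcd(56, 62) = 2. If x ≡ 15 (mod 56) and x ≡ 60 (mod 62), then x ≡ 15 (mod 2) and x ≡ 60 (mod 2).
But 15 mod 2 = 1 while 60 mod 2 = 0, a contradiction.
So no integer satisfies both congruences.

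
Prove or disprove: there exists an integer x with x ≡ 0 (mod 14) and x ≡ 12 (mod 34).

Here gcd(14, 34) = 2, and both 0 and 12 leave remainder 0 mod 2, so the system is consistent.
Write x = 0 + 14t. Then 14t ≡ 12 − 0 ≡ 12 (mod 34); dividing through by 2 gives 7t ≡ 6 (mod 17).
Since 7·5 = 35 = 2·17 + 1, the inverse of 7 mod 17 is 5.
Therefore t ≡ 5·6 = 30 ≡ 13 (mod 17).
Then x = 0 + 14·13 = 182.
Check: 182 mod 14 = 0, 182 mod 34 = 12. ✓

x = 182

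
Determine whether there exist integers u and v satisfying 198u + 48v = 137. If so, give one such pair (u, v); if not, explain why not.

gcd(198, 48) = 6, so every integer of the form 198u + 48v is a multiple of 6.
But 137 = 6·22 + 5, so 6 ∤ 137.
Hence no integers u, v satisfy the equation.

There are no such integers.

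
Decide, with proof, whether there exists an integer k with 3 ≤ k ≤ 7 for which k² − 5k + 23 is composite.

There is no such integer k in that range.

The values for k = 3, 4, …, 7 are 17, 19, 23, 29, 37, and each of these is prime.
So no value in the range makes the expression composite.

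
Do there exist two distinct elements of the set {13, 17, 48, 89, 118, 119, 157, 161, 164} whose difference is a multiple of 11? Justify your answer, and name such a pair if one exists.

There is no such pair.

Reduce each element modulo 11: 13↦2, 17↦6, 48↦4, 89↦1, 118↦8, 119↦9, 157↦3, 161↦7, 164↦10.
All 9 residues are distinct, so no two elements differ by a multiple of 11.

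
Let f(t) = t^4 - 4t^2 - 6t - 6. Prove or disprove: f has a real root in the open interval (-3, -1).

Yes, f has a root in the interval.

f(-3) = 57 and f(-1) = -3, which have opposite signs.
f is continuous everywhere (it is a polynomial), in particular on [-3, -1].
By the Intermediate Value Theorem f must vanish at some point of (-3, -1).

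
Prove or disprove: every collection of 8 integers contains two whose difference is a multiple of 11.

Try 8 consecutive integers, 47, 48, …, 54. Their remainders mod 11 are 3, 4, 5, 6, 7, 8, 9, 10 — pairwise different, as any 8 ≤ 11 consecutive integers have distinct residues.
No two share a residue, so no pair has difference divisible by 11; the claim fails for this set.

No; for instance {47, 48, 49, 50, 51, 52, 53, 54} is a counterexample.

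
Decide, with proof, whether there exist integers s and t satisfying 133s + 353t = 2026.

s = 347, t = -125

133 and 353 are coprime, so 133s + 353t ranges over all of ℤ.
Dividing repeatedly: 353 = 2·133 + 87, 133 = 1·87 + 46, 87 = 1·46 + 41, 46 = 1·41 + 5, 41 = 8·5 + 1, 5 = 5·1 + 0.
Working back up the chain: 1 = 41 − 8·5 = 41 − 8·(46 − 1·41) = −8·46 + 9·41 = −8·46 + 9·(87 − 1·46) = 9·87 − 17·46 = 9·87 − 17·(133 − 1·87) = −17·133 + 26·87 = −17·133 + 26·(353 − 2·133) = 26·353 − 69·133. So 133·(-69) + 353·26 = 1.
Scaling by 2026 gives the particular solution (s, t) = (-139794, 52676).
Shifting by a multiple of (353, −133) keeps it a solution: s = -139794 + 397·353 = 347, t = 52676 − 397·133 = -125.
Indeed 133·347 + 353·(-125) = 46151 − 44125 = 2026.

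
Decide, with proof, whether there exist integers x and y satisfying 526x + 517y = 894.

Since gcd(526, 517) = 1, every integer is an integer combination of 526 and 517.
Dividing repeatedly: 526 = 1·517 + 9, 517 = 57·9 + 4, 9 = 2·4 + 1, 4 = 4·1 + 0.
Back-substituting, 1 = 9 − 2·4 = 9 − 2·(517 − 57·9) = −2·517 + 115·9 = −2·517 + 115·(526 − 1·517) = 115·526 − 117·517; that is, 526·115 + 517·(-117) = 1.
Times 894: 526·102810 + 517·(-104598) = 894, so (102810, -104598) solves it.
Shifting by a multiple of (517, −526) keeps it a solution: x = 102810 − 198·517 = 444, y = -104598 + 198·526 = -450.
Check: 526·444 + 517·(-450) = 233544 − 232650 = 894. ✓

x = 444, y = -450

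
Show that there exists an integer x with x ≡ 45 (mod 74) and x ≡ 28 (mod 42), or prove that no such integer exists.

gcd(74, 42) = 2. If x ≡ 45 (mod 74) and x ≡ 28 (mod 42), then x ≡ 45 (mod 2) and x ≡ 28 (mod 2).
However 45 ≡ 1 and 28 ≡ 0 (mod 2), and 1 ≠ 0.
Hence the system has no solution.

No, no such integer exists.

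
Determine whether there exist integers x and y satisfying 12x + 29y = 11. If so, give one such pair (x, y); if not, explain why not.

x = 13, y = -5

12 and 29 are coprime, so 12x + 29y ranges over all of ℤ.
Dividing repeatedly: 29 = 2·12 + 5, 12 = 2·5 + 2, 5 = 2·2 + 1, 2 = 2·1 + 0.
Back-substituting, 1 = 5 − 2·2 = 5 − 2·(12 − 2·5) = −2·12 + 5·5 = −2·12 + 5·(29 − 2·12) = 5·29 − 12·12; that is, 12·(-12) + 29·5 = 1.
Multiplying through by 11: x = (-12)·11 = -132, y = 5·11 = 55 is a solution.
Adding 5·29 to x and subtracting 5·12 from y gives the tidier solution (13, -5).
Indeed 12·13 + 29·(-5) = 156 − 145 = 11.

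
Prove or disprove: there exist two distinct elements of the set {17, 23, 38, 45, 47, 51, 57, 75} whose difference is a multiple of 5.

Yes: 17 and 47.

Both 17 and 47 leave remainder 2 on division by 5; their difference 30 = 6·5 is a multiple of 5.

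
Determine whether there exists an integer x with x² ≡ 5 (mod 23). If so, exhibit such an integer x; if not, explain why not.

23 is prime, so by Euler's criterion 5 is a square mod 23 iff 5^((23−1)/2) = 5^11 ≡ 1 (mod 23).
Repeated squaring mod 23: 5^2 = 25 ≡ 2; 5^4 ≡ 2² = 4 ≡ 4; 5^8 ≡ 4² = 16 ≡ 16.
Since 11 = 8 + 2 + 1, 5^11 ≡ 16 · 2 · 5; multiplying out mod 23: 16·2 = 32 ≡ 9, then 9·5 = 45 ≡ 22. Thus 5^11 ≡ 22 ≡ −1 (mod 23).
By Euler's criterion 5 is a quadratic non-residue mod 23: no x satisfies x² ≡ 5 (mod 23).

There is no such integer.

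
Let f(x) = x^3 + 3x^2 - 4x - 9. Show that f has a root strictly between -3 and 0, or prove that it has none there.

Such a root exists.

f(-3) = 3 and f(0) = -9, which have opposite signs.
As a polynomial, f is continuous on every closed interval.
By the Intermediate Value Theorem, f takes the value 0 somewhere in the open interval.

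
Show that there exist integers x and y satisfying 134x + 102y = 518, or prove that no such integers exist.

gcd(134, 102) = 2, and 2 divides 518, so integer solutions exist.
Dividing through by 2 reduces the equation to 67x + 51y = 259.
Run the Euclidean algorithm on 67 and 51: 67 = 1·51 + 16, 51 = 3·16 + 3, 16 = 5·3 + 1, 3 = 3·1 + 0.
Working back up the chain: 1 = 16 − 5·3 = 16 − 5·(51 − 3·16) = −5·51 + 16·16 = −5·51 + 16·(67 − 1·51) = 16·67 − 21·51. So 67·16 + 51·(-21) = 1.
Times 259: 67·4144 + 51·(-5439) = 259, so (4144, -5439) solves it.
Shifting by a multiple of (51, −67) keeps it a solution: x = 4144 − 81·51 = 13, y = -5439 + 81·67 = -12.
Check: 134·13 + 102·(-12) = 1742 − 1224 = 518. ✓

x = 13, y = -12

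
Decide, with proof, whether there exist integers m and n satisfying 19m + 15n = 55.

m = 10, n = -9

19 and 15 are coprime, so 19m + 15n ranges over all of ℤ.
Run the Euclidean algorithm on 19 and 15: 19 = 1·15 + 4, 15 = 3·4 + 3, 4 = 1·3 + 1, 3 = 3·1 + 0.
Back-substituting, 1 = 4 − 1·3 = 4 − (15 − 3·4) = −15 + 4·4 = −15 + 4·(19 − 1·15) = 4·19 − 5·15; that is, 19·4 + 15·(-5) = 1.
Multiplying through by 55: m = 4·55 = 220, n = (-5)·55 = -275 is a solution.
Shifting by a multiple of (15, −19) keeps it a solution: m = 220 − 14·15 = 10, n = -275 + 14·19 = -9.
Indeed 19·10 + 15·(-9) = 190 − 135 = 55.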